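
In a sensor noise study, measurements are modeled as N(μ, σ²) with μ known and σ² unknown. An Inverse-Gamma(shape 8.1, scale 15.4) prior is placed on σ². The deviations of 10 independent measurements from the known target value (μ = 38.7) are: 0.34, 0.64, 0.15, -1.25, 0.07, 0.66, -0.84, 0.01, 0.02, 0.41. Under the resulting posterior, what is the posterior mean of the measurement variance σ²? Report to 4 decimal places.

With known mean μ and an Inverse-Gamma(α, β) prior on σ², the Normal likelihood is conjugate: posterior is Inv-Gamma(α + n/2, β + Σ(xᵢ−μ)²/2).
Σ(xᵢ−μ)² = (0.34)² + (0.64)² + (0.15)² + (-1.25)² + (0.07)² + (0.66)² + (-0.84)² + (0.01)² + (0.02)² + (0.41)² = 3.4249.
Posterior: Inv-Gamma(8.1 + 10/2, 15.4 + 3.4249/2) = Inv-Gamma(13.10, 17.11245).
E[σ²|data] = β/(α−1) = 17.11245/12.10 = 1.4143.

1.4143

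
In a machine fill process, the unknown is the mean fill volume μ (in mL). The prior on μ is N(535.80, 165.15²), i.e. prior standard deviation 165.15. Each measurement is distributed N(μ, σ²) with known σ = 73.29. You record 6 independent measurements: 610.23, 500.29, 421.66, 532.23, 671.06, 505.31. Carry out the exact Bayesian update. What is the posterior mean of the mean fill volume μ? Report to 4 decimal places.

For Normal data with known variance σ², a Normal(μ₀, σ₀²) prior on μ is conjugate. Posterior precision = 1/σ₀² + n/σ²; posterior mean is the precision-weighted average of μ₀ and x̄.
Σxᵢ = 610.23 + 500.29 + 421.66 + 532.23 + 671.06 + 505.31 = 3240.78, so n·x̄ = 3240.78.
σ₀² = 165.15² = 27274.5225, σ² = 73.29² = 5371.4241; σ² + n·σ₀² = 5371.4241 + 6·27274.5225 = 169018.5591.
Posterior mean = (μ₀/σ₀² + n·x̄/σ²)/(1/σ₀² + n/σ²) = (σ²·μ₀ + σ₀²·n·x̄)/(σ² + n·σ₀²) = (5371.4241·535.80 + 27274.5225·3240.78)/169018.5591 = 91268736.06033/169018.5591 = 539.9924.

539.9924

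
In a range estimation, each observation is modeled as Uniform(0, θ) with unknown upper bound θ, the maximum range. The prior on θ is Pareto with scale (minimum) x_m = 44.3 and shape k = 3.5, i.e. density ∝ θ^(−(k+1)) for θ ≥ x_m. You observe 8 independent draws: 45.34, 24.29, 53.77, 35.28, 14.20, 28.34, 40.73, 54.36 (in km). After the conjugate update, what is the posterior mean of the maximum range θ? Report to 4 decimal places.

A Pareto(scale x_m, shape k) prior on the upper bound θ of Uniform(0, θ) is conjugate: posterior is Pareto(max(x_m, max xᵢ), k + n).
Sample maximum = 54.36; prior scale x_m = 44.3 → posterior scale = max = 54.36.
Posterior shape = 3.5 + 8 = 11.5.
E[θ|data] = k·x_m/(k−1) = 11.5·54.36/10.5 = 59.5371.

59.5371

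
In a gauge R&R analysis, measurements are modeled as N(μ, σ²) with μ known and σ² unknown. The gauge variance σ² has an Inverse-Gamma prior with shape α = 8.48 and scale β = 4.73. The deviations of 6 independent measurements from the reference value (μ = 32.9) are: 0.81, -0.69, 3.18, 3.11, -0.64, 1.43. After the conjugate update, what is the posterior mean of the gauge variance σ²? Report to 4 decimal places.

With known mean μ and an Inverse-Gamma(α, β) prior on σ², the Normal likelihood is conjugate: posterior is Inv-Gamma(α + n/2, β + Σ(xᵢ−μ)²/2).
Σ(xᵢ−μ)² = (0.81)² + (-0.69)² + (3.18)² + (3.11)² + (-0.64)² + (1.43)² = 23.3712.
Posterior: Inv-Gamma(8.48 + 6/2, 4.73 + 23.3712/2) = Inv-Gamma(11.48, 16.41560).
E[σ²|data] = β/(α−1) = 16.41560/10.48 = 1.5664.

1.5664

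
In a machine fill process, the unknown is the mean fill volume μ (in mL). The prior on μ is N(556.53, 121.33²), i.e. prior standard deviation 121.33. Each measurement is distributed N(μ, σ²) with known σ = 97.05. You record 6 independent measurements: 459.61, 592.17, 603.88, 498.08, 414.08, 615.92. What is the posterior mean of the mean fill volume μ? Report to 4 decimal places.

533.1197

For Normal data with known variance σ², a Normal(μ₀, σ₀²) prior on μ is conjugate. Posterior precision = 1/σ₀² + n/σ²; posterior mean is the precision-weighted average of μ₀ and x̄.
Σxᵢ = 459.61 + 592.17 + 603.88 + 498.08 + 414.08 + 615.92 = 3183.74, so n·x̄ = 3183.74.
σ₀² = 121.33² = 14720.9689, σ² = 97.05² = 9418.7025; σ² + n·σ₀² = 9418.7025 + 6·14720.9689 = 97744.5159.
Posterior mean = (μ₀/σ₀² + n·x̄/σ²)/(1/σ₀² + n/σ²) = (σ²·μ₀ + σ₀²·n·x̄)/(σ² + n·σ₀²) = (9418.7025·556.53 + 14720.9689·3183.74)/97744.5159 = 52109528.028011/97744.5159 = 533.1197.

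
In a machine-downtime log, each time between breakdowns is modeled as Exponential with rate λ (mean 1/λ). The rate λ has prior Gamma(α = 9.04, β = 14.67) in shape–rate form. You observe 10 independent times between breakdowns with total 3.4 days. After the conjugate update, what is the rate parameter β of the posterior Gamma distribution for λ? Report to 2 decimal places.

With a Gamma(shape α, rate β) prior on the exponential rate λ, the posterior after n observations with total T = Σxᵢ is Gamma(α+n, β+T).
Posterior: Gamma(9.04+10, 14.67+3.4) = Gamma(19.04, 18.07).
Posterior β = 18.07.

18.07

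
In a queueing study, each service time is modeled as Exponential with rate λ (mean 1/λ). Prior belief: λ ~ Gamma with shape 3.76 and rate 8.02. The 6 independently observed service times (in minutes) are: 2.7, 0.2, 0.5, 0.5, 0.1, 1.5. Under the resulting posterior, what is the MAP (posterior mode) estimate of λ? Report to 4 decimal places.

With a Gamma(shape α, rate β) prior on the exponential rate λ, the posterior after n observations with total T = Σxᵢ is Gamma(α+n, β+T).
Sum of observations T = 5.5 minutes; n = 6.
Posterior: Gamma(3.76+6, 8.02+5.5) = Gamma(9.76, 13.52).
Mode = (α−1)/β = 0.6479.

0.6479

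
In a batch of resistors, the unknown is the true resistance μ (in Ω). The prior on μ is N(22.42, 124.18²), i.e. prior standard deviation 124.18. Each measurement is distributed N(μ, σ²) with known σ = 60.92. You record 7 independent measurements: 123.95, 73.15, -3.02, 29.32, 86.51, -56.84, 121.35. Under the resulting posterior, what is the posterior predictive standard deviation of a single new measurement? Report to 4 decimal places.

For Normal data with known variance σ², a Normal(μ₀, σ₀²) prior on μ is conjugate. Posterior precision = 1/σ₀² + n/σ²; posterior mean is the precision-weighted average of μ₀ and x̄.
σ₀² = 124.18² = 15420.6724, σ² = 60.92² = 3711.2464; σ² + n·σ₀² = 3711.2464 + 7·15420.6724 = 111655.9532.
Posterior precision = 1/σ₀² + n/σ² = 1/15420.6724 + 7/3711.2464 = (σ² + n·σ₀²)/(σ₀²σ²) = 111655.9532/(15420.6724·3711.2464); posterior variance σₙ² = σ₀²σ²/(σ² + n·σ₀²) = 15420.6724·3711.2464/111655.9532 = 512.555876.
Predictive variance for one new observation = σₙ² + σ² = 15420.6724·3711.2464/111655.9532 + 3711.2464 = σ²·(σ₀² + 111655.9532)/111655.9532 = 3711.2464·127076.6256/111655.9532 = 4223.802276; SD = √(3711.2464·127076.6256/111655.9532) = 64.9908.

64.9908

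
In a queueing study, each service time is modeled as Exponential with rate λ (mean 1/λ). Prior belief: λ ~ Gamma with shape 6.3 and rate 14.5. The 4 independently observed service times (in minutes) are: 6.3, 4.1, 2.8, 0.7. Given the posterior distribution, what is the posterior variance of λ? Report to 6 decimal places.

With a Gamma(shape α, rate β) prior on the exponential rate λ, the posterior after n observations with total T = Σxᵢ is Gamma(α+n, β+T).
Sum of observations T = 13.9 minutes; n = 4.
Posterior: Gamma(6.3+4, 14.5+13.9) = Gamma(10.3, 28.4).
Var = α/β² = 0.012770.

0.012770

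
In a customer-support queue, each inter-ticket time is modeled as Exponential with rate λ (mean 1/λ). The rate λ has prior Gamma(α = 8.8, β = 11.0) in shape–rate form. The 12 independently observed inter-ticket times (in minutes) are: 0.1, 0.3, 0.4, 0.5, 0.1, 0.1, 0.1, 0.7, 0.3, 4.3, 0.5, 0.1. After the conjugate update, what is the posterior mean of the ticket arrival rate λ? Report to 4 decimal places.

1.1243

With a Gamma(shape α, rate β) prior on the exponential rate λ, the posterior after n observations with total T = Σxᵢ is Gamma(α+n, β+T).
Sum of observations T = 7.5 minutes; n = 12.
Posterior: Gamma(8.8+12, 11.0+7.5) = Gamma(20.8, 18.5).
Posterior mean of λ = α/β = 20.8/18.5 = 1.1243.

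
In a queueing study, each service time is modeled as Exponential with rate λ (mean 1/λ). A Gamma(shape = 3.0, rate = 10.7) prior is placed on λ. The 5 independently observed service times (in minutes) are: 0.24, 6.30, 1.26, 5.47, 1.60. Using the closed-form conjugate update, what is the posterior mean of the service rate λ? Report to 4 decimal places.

With a Gamma(shape α, rate β) prior on the exponential rate λ, the posterior after n observations with total T = Σxᵢ is Gamma(α+n, β+T).
Sum of observations T = 14.87 minutes; n = 5.
Posterior: Gamma(3.0+5, 10.7+14.87) = Gamma(8.0, 25.57).
Posterior mean of λ = α/β = 8.0/25.57 = 0.3129.

0.3129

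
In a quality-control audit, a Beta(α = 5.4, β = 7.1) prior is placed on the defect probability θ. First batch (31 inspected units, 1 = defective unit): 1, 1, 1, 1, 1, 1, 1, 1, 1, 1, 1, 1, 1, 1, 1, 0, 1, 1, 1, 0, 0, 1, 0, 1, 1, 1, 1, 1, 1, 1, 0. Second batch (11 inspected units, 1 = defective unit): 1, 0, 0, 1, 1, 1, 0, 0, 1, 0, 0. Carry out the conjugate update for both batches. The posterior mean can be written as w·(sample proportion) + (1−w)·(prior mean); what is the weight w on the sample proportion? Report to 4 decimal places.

The Beta prior is conjugate to a Binomial/Bernoulli likelihood; the update adds successes to α and failures to β.
Total number of inspected units: n = 31 + 11 = 42.
Posterior mean = (α₀+k)/(α₀+β₀+n) = [n/(α₀+β₀+n)]·(k/n) + [(α₀+β₀)/(α₀+β₀+n)]·α₀/(α₀+β₀), so only n and the prior enter the weight.
The weight on the data is w = n/(α₀+β₀+n) = 42/(5.4+7.1+42) = 42/54.5 = 0.7706.

0.7706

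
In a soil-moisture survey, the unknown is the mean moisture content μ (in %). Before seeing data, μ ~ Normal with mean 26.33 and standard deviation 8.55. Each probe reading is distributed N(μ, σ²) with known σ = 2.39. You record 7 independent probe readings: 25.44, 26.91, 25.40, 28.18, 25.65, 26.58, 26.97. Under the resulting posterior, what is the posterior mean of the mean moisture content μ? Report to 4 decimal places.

For Normal data with known variance σ², a Normal(μ₀, σ₀²) prior on μ is conjugate. Posterior precision = 1/σ₀² + n/σ²; posterior mean is the precision-weighted average of μ₀ and x̄.
Σxᵢ = 25.44 + 26.91 + 25.40 + 28.18 + 25.65 + 26.58 + 26.97 = 185.13, so n·x̄ = 185.13.
σ₀² = 8.55² = 73.1025, σ² = 2.39² = 5.7121; σ² + n·σ₀² = 5.7121 + 7·73.1025 = 517.4296.
Posterior mean = (μ₀/σ₀² + n·x̄/σ²)/(1/σ₀² + n/σ²) = (σ²·μ₀ + σ₀²·n·x̄)/(σ² + n·σ₀²) = (5.7121·26.33 + 73.1025·185.13)/517.4296 = 13683.865418/517.4296 = 26.4458.

26.4458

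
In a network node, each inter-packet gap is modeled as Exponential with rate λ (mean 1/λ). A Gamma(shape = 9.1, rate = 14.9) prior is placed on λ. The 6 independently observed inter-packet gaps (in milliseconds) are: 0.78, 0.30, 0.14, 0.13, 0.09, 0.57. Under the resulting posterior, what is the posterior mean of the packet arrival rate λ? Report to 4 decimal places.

0.8930

With a Gamma(shape α, rate β) prior on the exponential rate λ, the posterior after n observations with total T = Σxᵢ is Gamma(α+n, β+T).
Sum of observations T = 2.01 milliseconds; n = 6.
Posterior: Gamma(9.1+6, 14.9+2.01) = Gamma(15.1, 16.91).
Posterior mean of λ = α/β = 15.1/16.91 = 0.8930.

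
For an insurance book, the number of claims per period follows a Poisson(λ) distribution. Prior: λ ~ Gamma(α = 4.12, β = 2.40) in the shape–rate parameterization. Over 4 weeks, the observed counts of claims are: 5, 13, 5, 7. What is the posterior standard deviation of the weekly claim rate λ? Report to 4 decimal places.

0.9127

With a Gamma(shape α, rate β) prior, the Poisson likelihood is conjugate: the posterior is Gamma(α + ΣXᵢ, β + n).
Sum of counts S = 30 over n = 4 weeks.
Posterior: Gamma(α+S, β+n) = Gamma(4.12+30, 2.40+4) = Gamma(34.12, 6.40).
SD = √α/β = √34.12/6.40 = 0.9127.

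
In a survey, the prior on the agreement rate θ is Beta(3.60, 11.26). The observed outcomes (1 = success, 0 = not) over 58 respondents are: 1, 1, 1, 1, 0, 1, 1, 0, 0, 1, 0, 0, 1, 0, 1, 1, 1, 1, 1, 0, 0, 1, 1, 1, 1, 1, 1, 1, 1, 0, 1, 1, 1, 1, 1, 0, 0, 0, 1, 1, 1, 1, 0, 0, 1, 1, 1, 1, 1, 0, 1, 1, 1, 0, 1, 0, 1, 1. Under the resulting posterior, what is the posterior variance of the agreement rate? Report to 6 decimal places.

0.003215

The Beta prior is conjugate to a Binomial/Bernoulli likelihood; the update adds successes to α and failures to β.
Posterior: Beta(α+k, β+n−k) = Beta(3.60+41, 11.26+17) = Beta(44.60, 28.26).
Var = αβ/((α+β)²(α+β+1)) = 44.60·28.26/(72.86²·73.86) = 0.003215.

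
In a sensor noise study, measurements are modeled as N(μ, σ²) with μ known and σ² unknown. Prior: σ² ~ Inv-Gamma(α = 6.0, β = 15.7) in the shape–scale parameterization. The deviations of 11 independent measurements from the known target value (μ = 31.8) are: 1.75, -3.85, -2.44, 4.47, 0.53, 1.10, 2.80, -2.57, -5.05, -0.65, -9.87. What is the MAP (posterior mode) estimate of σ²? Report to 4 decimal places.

With known mean μ and an Inverse-Gamma(α, β) prior on σ², the Normal likelihood is conjugate: posterior is Inv-Gamma(α + n/2, β + Σ(xᵢ−μ)²/2).
Σ(xᵢ−μ)² = (1.75)² + (-3.85)² + (-2.44)² + (4.47)² + (0.53)² + (1.10)² + (2.80)² + (-2.57)² + (-5.05)² + (-0.65)² + (-9.87)² = 183.0972.
Posterior: Inv-Gamma(6.0 + 11/2, 15.7 + 183.0972/2) = Inv-Gamma(11.50, 107.24860).
Mode = β/(α+1) = 107.24860/12.50 = 8.5799.

8.5799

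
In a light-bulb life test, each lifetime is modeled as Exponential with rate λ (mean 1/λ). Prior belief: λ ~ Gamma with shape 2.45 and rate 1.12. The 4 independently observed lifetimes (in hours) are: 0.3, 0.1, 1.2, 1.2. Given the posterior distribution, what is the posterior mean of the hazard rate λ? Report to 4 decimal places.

1.6454

With a Gamma(shape α, rate β) prior on the exponential rate λ, the posterior after n observations with total T = Σxᵢ is Gamma(α+n, β+T).
Sum of observations T = 2.8 hours; n = 4.
Posterior: Gamma(2.45+4, 1.12+2.8) = Gamma(6.45, 3.92).
Posterior mean of λ = α/β = 6.45/3.92 = 1.6454.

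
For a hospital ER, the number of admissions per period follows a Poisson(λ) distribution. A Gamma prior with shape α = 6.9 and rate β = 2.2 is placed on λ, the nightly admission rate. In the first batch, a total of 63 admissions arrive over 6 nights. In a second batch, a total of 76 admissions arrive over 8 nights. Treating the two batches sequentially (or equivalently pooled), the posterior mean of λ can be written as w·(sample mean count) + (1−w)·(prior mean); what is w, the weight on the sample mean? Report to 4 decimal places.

0.8642

With a Gamma(shape α, rate β) prior, the Poisson likelihood is conjugate: the posterior is Gamma(α + ΣXᵢ, β + n).
Total number of nights: n = 6 + 8 = 14.
Posterior mean = (α₀+S)/(β₀+n) = [n/(β₀+n)]·(S/n) + [β₀/(β₀+n)]·(α₀/β₀), so only n and β₀ enter the weight.
Weight on data w = n/(β₀+n) = 14/(2.2+14) = 14/16.2 = 0.8642.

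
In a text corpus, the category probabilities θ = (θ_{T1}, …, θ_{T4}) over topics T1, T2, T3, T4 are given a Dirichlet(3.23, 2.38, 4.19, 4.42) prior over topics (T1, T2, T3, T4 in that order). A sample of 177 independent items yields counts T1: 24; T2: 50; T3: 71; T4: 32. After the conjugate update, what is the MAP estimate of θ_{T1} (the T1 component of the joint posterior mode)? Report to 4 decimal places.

0.1401

The Dirichlet prior is conjugate to the Multinomial likelihood: each posterior αⱼ = prior αⱼ + observed count nⱼ.
Posterior concentration: (27.23, 52.38, 75.19, 36.42), total = 191.22.
Joint mode component: (α_{T1}−1)/(Σα−K) = 26.23/187.22 = 0.1401.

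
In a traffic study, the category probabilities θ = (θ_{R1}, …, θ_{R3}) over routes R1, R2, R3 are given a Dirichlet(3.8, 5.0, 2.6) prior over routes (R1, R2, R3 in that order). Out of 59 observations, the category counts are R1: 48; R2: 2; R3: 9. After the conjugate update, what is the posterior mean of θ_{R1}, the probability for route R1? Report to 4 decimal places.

The Dirichlet prior is conjugate to the Multinomial likelihood: each posterior αⱼ = prior αⱼ + observed count nⱼ.
Posterior concentration: (51.8, 7.0, 11.6), total = 70.4.
E[θ_{R1}|data] = α_{R1}/Σα = 51.8/70.4 = 0.7358.

0.7358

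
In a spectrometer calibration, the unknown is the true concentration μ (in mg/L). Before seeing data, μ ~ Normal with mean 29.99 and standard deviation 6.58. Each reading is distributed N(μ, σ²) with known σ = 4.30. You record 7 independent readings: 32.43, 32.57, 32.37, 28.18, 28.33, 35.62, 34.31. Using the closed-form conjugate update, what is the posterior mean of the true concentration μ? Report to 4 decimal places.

For Normal data with known variance σ², a Normal(μ₀, σ₀²) prior on μ is conjugate. Posterior precision = 1/σ₀² + n/σ²; posterior mean is the precision-weighted average of μ₀ and x̄.
Σxᵢ = 32.43 + 32.57 + 32.37 + 28.18 + 28.33 + 35.62 + 34.31 = 223.81, so n·x̄ = 223.81.
σ₀² = 6.58² = 43.2964, σ² = 4.30² = 18.49; σ² + n·σ₀² = 18.49 + 7·43.2964 = 321.5648.
Posterior mean = (μ₀/σ₀² + n·x̄/σ²)/(1/σ₀² + n/σ²) = (σ²·μ₀ + σ₀²·n·x̄)/(σ² + n·σ₀²) = (18.49·29.99 + 43.2964·223.81)/321.5648 = 10244.682384/321.5648 = 31.8588.

31.8588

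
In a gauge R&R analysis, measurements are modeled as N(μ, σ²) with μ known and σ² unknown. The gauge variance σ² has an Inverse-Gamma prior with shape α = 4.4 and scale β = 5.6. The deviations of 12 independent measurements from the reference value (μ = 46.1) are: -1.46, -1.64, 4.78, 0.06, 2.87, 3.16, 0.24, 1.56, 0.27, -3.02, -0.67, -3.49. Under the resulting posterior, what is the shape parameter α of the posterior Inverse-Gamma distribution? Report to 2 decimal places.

10.40

With known mean μ and an Inverse-Gamma(α, β) prior on σ², the Normal likelihood is conjugate: posterior is Inv-Gamma(α + n/2, β + Σ(xᵢ−μ)²/2).
Σ(xᵢ−μ)² = (-1.46)² + (-1.64)² + (4.78)² + (0.06)² + (2.87)² + (3.16)² + (0.24)² + (1.56)² + (0.27)² + (-3.02)² + (-0.67)² + (-3.49)² = 70.2092.
Posterior: Inv-Gamma(4.4 + 12/2, 5.6 + 70.2092/2) = Inv-Gamma(10.40, 40.70460).
Posterior α = 10.40.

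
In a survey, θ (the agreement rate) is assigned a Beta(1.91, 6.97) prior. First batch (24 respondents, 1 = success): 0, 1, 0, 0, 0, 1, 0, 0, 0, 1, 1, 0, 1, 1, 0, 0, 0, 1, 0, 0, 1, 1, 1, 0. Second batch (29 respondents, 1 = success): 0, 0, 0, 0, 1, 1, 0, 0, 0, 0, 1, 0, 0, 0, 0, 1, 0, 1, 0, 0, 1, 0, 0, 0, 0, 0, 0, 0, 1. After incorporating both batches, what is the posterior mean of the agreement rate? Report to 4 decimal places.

0.3056

The Beta prior is conjugate to a Binomial/Bernoulli likelihood; the update adds successes to α and failures to β.
After batch 1: Beta(1.91+10, 6.97+14) = Beta(11.91, 20.97).
After batch 2: Beta(11.91+7, 20.97+22) = Beta(18.91, 42.97).
Posterior mean = α/(α+β) = 18.91/61.88 = 0.3056.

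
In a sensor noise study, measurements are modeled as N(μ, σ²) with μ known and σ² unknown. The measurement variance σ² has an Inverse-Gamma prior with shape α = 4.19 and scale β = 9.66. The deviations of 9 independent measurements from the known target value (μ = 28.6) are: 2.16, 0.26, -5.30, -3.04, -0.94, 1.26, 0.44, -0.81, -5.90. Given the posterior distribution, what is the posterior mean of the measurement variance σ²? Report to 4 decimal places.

With known mean μ and an Inverse-Gamma(α, β) prior on σ², the Normal likelihood is conjugate: posterior is Inv-Gamma(α + n/2, β + Σ(xᵢ−μ)²/2).
Σ(xᵢ−μ)² = (2.16)² + (0.26)² + (-5.30)² + (-3.04)² + (-0.94)² + (1.26)² + (0.44)² + (-0.81)² + (-5.90)² = 80.1957.
Posterior: Inv-Gamma(4.19 + 9/2, 9.66 + 80.1957/2) = Inv-Gamma(8.69, 49.75785).
E[σ²|data] = β/(α−1) = 49.75785/7.69 = 6.4705.

6.4705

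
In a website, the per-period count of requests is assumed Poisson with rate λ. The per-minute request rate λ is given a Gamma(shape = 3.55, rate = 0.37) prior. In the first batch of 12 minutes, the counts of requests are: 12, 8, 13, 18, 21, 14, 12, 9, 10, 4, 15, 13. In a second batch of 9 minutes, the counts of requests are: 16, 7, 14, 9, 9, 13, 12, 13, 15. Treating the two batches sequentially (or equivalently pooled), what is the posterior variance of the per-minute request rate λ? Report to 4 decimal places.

0.5705

With a Gamma(shape α, rate β) prior, the Poisson likelihood is conjugate: the posterior is Gamma(α + ΣXᵢ, β + n).
Batch 1: sum of counts S = 149 over n = 12 minutes.
After batch 1: Gamma(α+S, β+n) = Gamma(3.55+149, 0.37+12) = Gamma(152.55, 12.37).
Batch 2: sum of counts S = 108 over n = 9 minutes.
After batch 2: Gamma(α+S, β+n) = Gamma(152.55+108, 12.37+9) = Gamma(260.55, 21.37).
Var = α/β² = 260.55/21.37² = 0.5705.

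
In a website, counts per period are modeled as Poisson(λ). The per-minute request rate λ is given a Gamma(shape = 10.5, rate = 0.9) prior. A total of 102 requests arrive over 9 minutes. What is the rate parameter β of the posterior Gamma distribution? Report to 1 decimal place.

With a Gamma(shape α, rate β) prior, the Poisson likelihood is conjugate: the posterior is Gamma(α + ΣXᵢ, β + n).
Posterior: Gamma(α+S, β+n) = Gamma(10.5+102, 0.9+9) = Gamma(112.5, 9.9).
Posterior β = 9.9.

9.9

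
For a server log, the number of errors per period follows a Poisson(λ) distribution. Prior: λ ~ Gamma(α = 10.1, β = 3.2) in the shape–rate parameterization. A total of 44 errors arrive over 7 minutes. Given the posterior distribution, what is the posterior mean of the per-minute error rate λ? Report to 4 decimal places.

5.3039

With a Gamma(shape α, rate β) prior, the Poisson likelihood is conjugate: the posterior is Gamma(α + ΣXᵢ, β + n).
Posterior: Gamma(α+S, β+n) = Gamma(10.1+44, 3.2+7) = Gamma(54.1, 10.2).
Posterior mean = α/β = 54.1/10.2 = 5.3039.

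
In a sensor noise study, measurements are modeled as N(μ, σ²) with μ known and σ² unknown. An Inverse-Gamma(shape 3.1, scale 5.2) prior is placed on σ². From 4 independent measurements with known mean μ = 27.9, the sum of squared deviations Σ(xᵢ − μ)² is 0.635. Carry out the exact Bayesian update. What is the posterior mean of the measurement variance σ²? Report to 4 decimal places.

With known mean μ and an Inverse-Gamma(α, β) prior on σ², the Normal likelihood is conjugate: posterior is Inv-Gamma(α + n/2, β + Σ(xᵢ−μ)²/2).
Posterior: Inv-Gamma(3.1 + 4/2, 5.2 + 0.635/2) = Inv-Gamma(5.10, 5.5175).
E[σ²|data] = β/(α−1) = 5.5175/4.10 = 1.3457.

1.3457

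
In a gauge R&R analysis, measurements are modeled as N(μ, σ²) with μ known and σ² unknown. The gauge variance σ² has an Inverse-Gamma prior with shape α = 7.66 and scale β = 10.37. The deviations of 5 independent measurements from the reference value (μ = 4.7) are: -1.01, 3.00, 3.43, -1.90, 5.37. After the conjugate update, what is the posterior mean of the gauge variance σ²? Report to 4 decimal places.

With known mean μ and an Inverse-Gamma(α, β) prior on σ², the Normal likelihood is conjugate: posterior is Inv-Gamma(α + n/2, β + Σ(xᵢ−μ)²/2).
Σ(xᵢ−μ)² = (-1.01)² + (3.00)² + (3.43)² + (-1.90)² + (5.37)² = 54.2319.
Posterior: Inv-Gamma(7.66 + 5/2, 10.37 + 54.2319/2) = Inv-Gamma(10.16, 37.48595).
E[σ²|data] = β/(α−1) = 37.48595/9.16 = 4.0924.

4.0924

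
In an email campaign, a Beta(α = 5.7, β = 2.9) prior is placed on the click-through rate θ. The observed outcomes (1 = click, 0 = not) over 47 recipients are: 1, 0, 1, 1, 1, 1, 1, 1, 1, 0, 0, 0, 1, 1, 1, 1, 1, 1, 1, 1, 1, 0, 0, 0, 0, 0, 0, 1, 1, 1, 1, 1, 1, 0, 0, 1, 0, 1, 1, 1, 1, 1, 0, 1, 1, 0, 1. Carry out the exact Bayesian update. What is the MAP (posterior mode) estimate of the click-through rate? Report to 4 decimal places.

0.6847

The Beta prior is conjugate to a Binomial/Bernoulli likelihood; the update adds successes to α and failures to β.
Posterior: Beta(α+k, β+n−k) = Beta(5.7+32, 2.9+15) = Beta(37.7, 17.9).
Mode of Beta(a,b) for a,b>1 is (a−1)/(a+b−2) = 36.7/53.6 = 0.6847.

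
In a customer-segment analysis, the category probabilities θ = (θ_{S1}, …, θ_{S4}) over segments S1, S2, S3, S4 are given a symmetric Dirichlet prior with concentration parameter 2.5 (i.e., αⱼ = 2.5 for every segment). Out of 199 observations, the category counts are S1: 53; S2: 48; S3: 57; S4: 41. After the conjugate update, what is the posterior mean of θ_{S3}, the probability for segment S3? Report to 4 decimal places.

The Dirichlet prior is conjugate to the Multinomial likelihood: each posterior αⱼ = prior αⱼ + observed count nⱼ.
Posterior concentration: (55.5, 50.5, 59.5, 43.5), total = 209.0.
E[θ_{S3}|data] = α_{S3}/Σα = 59.5/209.0 = 0.2847.

0.2847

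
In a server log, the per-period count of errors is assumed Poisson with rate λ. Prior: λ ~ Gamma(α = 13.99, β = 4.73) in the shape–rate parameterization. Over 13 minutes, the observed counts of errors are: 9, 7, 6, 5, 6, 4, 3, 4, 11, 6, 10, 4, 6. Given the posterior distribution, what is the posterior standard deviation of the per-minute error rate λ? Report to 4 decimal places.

0.5497

With a Gamma(shape α, rate β) prior, the Poisson likelihood is conjugate: the posterior is Gamma(α + ΣXᵢ, β + n).
Sum of counts S = 81 over n = 13 minutes.
Posterior: Gamma(α+S, β+n) = Gamma(13.99+81, 4.73+13) = Gamma(94.99, 17.73).
SD = √α/β = √94.99/17.73 = 0.5497.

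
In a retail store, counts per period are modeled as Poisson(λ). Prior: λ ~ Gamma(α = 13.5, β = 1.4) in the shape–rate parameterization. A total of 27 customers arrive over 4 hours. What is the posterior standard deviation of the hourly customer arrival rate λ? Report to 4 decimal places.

1.1785

With a Gamma(shape α, rate β) prior, the Poisson likelihood is conjugate: the posterior is Gamma(α + ΣXᵢ, β + n).
Posterior: Gamma(α+S, β+n) = Gamma(13.5+27, 1.4+4) = Gamma(40.5, 5.4).
SD = √α/β = √40.5/5.4 = 1.1785.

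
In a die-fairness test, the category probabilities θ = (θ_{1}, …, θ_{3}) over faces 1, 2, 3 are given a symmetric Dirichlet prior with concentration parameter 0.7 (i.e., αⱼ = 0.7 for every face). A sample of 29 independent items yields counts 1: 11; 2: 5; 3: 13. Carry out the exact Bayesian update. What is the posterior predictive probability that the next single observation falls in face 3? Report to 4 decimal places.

The Dirichlet prior is conjugate to the Multinomial likelihood: each posterior αⱼ = prior αⱼ + observed count nⱼ.
Posterior concentration: (11.7, 5.7, 13.7), total = 31.1.
P(next = 3 | data) = α_{3}/Σα = 0.4405.

0.4405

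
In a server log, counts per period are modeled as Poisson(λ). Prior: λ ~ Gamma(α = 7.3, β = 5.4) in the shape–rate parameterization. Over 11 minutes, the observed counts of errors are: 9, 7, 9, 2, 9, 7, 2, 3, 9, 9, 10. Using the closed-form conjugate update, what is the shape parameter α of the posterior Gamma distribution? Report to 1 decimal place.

83.3

With a Gamma(shape α, rate β) prior, the Poisson likelihood is conjugate: the posterior is Gamma(α + ΣXᵢ, β + n).
Sum of counts S = 76 over n = 11 minutes.
Posterior: Gamma(α+S, β+n) = Gamma(7.3+76, 5.4+11) = Gamma(83.3, 16.4).
Posterior α = 83.3.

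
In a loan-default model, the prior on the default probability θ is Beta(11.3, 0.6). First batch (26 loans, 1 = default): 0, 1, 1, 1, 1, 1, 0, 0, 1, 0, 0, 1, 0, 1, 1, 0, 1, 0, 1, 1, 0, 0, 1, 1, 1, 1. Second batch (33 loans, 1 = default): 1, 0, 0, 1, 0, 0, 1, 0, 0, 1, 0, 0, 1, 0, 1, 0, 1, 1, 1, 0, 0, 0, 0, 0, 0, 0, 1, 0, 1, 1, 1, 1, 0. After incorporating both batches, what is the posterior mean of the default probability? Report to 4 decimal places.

0.5825

The Beta prior is conjugate to a Binomial/Bernoulli likelihood; the update adds successes to α and failures to β.
After batch 1: Beta(11.3+16, 0.6+10) = Beta(27.3, 10.6).
After batch 2: Beta(27.3+14, 10.6+19) = Beta(41.3, 29.6).
Posterior mean = α/(α+β) = 41.3/70.9 = 0.5825.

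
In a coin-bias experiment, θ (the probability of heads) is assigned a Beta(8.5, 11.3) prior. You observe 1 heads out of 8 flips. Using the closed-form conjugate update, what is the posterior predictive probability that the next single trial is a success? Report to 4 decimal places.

0.3417

The Beta prior is conjugate to a Binomial/Bernoulli likelihood; the update adds successes to α and failures to β.
Posterior: Beta(α+k, β+n−k) = Beta(8.5+1, 11.3+7) = Beta(9.5, 18.3).
For a single future Bernoulli trial, P(success | data) = α/(α+β) = 0.3417.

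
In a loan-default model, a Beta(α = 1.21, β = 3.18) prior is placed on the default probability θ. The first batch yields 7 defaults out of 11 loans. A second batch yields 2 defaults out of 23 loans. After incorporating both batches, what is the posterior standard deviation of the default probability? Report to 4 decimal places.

0.0704

The Beta prior is conjugate to a Binomial/Bernoulli likelihood; the update adds successes to α and failures to β.
After batch 1: Beta(1.21+7, 3.18+4) = Beta(8.21, 7.18).
After batch 2: Beta(8.21+2, 7.18+21) = Beta(10.21, 28.18).
Var = αβ/((α+β)²(α+β+1)) = 10.21·28.18/(38.39²·39.39) = 0.00495615; SD = √0.00495615 = 0.0704.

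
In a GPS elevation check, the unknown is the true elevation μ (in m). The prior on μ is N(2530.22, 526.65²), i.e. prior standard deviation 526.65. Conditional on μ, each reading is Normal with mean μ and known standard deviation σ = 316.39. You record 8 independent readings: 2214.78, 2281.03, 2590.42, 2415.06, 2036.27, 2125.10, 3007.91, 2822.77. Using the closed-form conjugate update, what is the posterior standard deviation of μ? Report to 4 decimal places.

109.4198

For Normal data with known variance σ², a Normal(μ₀, σ₀²) prior on μ is conjugate. Posterior precision = 1/σ₀² + n/σ²; posterior mean is the precision-weighted average of μ₀ and x̄.
σ₀² = 526.65² = 277360.2225, σ² = 316.39² = 100102.6321; σ² + n·σ₀² = 100102.6321 + 8·277360.2225 = 2318984.4121.
Posterior precision = 1/σ₀² + n/σ² = 1/277360.2225 + 8/100102.6321 = (σ² + n·σ₀²)/(σ₀²σ²) = 2318984.4121/(277360.2225·100102.6321); posterior variance σₙ² = σ₀²σ²/(σ² + n·σ₀²) = 277360.2225·100102.6321/2318984.4121 = 11972.692946.
Posterior SD = √σₙ² = √(277360.2225·100102.6321/2318984.4121) = 109.4198.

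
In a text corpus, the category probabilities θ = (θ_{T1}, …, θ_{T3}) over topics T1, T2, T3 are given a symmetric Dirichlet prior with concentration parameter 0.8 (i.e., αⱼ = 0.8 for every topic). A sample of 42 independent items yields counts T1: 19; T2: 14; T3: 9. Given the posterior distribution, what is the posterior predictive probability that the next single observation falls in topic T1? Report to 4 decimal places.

The Dirichlet prior is conjugate to the Multinomial likelihood: each posterior αⱼ = prior αⱼ + observed count nⱼ.
Posterior concentration: (19.8, 14.8, 9.8), total = 44.4.
P(next = T1 | data) = α_{T1}/Σα = 0.4459.

0.4459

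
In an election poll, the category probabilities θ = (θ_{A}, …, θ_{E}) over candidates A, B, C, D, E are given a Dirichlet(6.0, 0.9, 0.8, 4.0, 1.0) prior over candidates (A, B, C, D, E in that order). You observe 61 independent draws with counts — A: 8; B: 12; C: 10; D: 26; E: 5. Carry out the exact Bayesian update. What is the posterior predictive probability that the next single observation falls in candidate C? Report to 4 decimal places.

0.1465

The Dirichlet prior is conjugate to the Multinomial likelihood: each posterior αⱼ = prior αⱼ + observed count nⱼ.
Posterior concentration: (14.0, 12.9, 10.8, 30.0, 6.0), total = 73.7.
P(next = C | data) = α_{C}/Σα = 0.1465.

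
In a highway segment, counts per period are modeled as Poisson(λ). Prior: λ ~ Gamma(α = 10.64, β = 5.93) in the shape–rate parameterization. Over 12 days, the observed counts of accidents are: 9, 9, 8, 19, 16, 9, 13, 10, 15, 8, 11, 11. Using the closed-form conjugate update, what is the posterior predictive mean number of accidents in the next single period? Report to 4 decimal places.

8.2900

With a Gamma(shape α, rate β) prior, the Poisson likelihood is conjugate: the posterior is Gamma(α + ΣXᵢ, β + n).
Sum of counts S = 138 over n = 12 days.
Posterior: Gamma(α+S, β+n) = Gamma(10.64+138, 5.93+12) = Gamma(148.64, 17.93).
The predictive distribution for one future period is NegBinom with mean α/β = 8.2900.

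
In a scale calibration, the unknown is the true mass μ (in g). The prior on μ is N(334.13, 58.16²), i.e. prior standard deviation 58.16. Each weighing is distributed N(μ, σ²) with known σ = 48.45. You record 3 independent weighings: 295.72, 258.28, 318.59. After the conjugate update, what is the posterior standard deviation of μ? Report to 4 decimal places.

For Normal data with known variance σ², a Normal(μ₀, σ₀²) prior on μ is conjugate. Posterior precision = 1/σ₀² + n/σ²; posterior mean is the precision-weighted average of μ₀ and x̄.
σ₀² = 58.16² = 3382.5856, σ² = 48.45² = 2347.4025; σ² + n·σ₀² = 2347.4025 + 3·3382.5856 = 12495.1593.
Posterior precision = 1/σ₀² + n/σ² = 1/3382.5856 + 3/2347.4025 = (σ² + n·σ₀²)/(σ₀²σ²) = 12495.1593/(3382.5856·2347.4025); posterior variance σₙ² = σ₀²σ²/(σ² + n·σ₀²) = 3382.5856·2347.4025/12495.1593 = 635.469281.
Posterior SD = √σₙ² = √(3382.5856·2347.4025/12495.1593) = 25.2085.

25.2085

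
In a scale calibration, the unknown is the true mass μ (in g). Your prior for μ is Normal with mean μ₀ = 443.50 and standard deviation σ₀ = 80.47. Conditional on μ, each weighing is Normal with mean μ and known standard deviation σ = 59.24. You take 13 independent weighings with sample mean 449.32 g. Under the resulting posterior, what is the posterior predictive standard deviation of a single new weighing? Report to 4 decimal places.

61.3883

For Normal data with known variance σ², a Normal(μ₀, σ₀²) prior on μ is conjugate. Posterior precision = 1/σ₀² + n/σ²; posterior mean is the precision-weighted average of μ₀ and x̄.
σ₀² = 80.47² = 6475.4209, σ² = 59.24² = 3509.3776; σ² + n·σ₀² = 3509.3776 + 13·6475.4209 = 87689.8493.
Posterior precision = 1/σ₀² + n/σ² = 1/6475.4209 + 13/3509.3776 = (σ² + n·σ₀²)/(σ₀²σ²) = 87689.8493/(6475.4209·3509.3776); posterior variance σₙ² = σ₀²σ²/(σ² + n·σ₀²) = 6475.4209·3509.3776/87689.8493 = 259.148547.
Predictive variance for one new observation = σₙ² + σ² = 6475.4209·3509.3776/87689.8493 + 3509.3776 = σ²·(σ₀² + 87689.8493)/87689.8493 = 3509.3776·94165.2702/87689.8493 = 3768.526147; SD = √(3509.3776·94165.2702/87689.8493) = 61.3883.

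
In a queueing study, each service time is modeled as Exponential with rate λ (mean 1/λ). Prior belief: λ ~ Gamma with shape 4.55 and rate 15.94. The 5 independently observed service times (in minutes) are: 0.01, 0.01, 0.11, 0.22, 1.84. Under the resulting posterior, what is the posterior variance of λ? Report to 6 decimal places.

With a Gamma(shape α, rate β) prior on the exponential rate λ, the posterior after n observations with total T = Σxᵢ is Gamma(α+n, β+T).
Sum of observations T = 2.19 minutes; n = 5.
Posterior: Gamma(4.55+5, 15.94+2.19) = Gamma(9.55, 18.13).
Var = α/β² = 0.029054.

0.029054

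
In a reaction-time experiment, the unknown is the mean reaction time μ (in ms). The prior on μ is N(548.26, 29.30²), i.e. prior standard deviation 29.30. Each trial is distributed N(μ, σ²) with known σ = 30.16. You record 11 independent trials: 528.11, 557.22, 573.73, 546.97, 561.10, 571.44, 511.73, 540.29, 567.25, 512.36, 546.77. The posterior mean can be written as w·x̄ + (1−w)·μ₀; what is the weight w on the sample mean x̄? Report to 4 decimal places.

For Normal data with known variance σ², a Normal(μ₀, σ₀²) prior on μ is conjugate. Posterior precision = 1/σ₀² + n/σ²; posterior mean is the precision-weighted average of μ₀ and x̄.
σ₀² = 29.30² = 858.49, σ² = 30.16² = 909.6256. Prior precision 1/σ₀² = 1/858.49; data precision n/σ² = 11/909.6256.
w = (n/σ²)/(1/σ₀² + n/σ²) = n·σ₀²/(σ² + n·σ₀²) = 11·858.49/(909.6256 + 11·858.49) = 9443.39/10353.0156 = 0.9121.

0.9121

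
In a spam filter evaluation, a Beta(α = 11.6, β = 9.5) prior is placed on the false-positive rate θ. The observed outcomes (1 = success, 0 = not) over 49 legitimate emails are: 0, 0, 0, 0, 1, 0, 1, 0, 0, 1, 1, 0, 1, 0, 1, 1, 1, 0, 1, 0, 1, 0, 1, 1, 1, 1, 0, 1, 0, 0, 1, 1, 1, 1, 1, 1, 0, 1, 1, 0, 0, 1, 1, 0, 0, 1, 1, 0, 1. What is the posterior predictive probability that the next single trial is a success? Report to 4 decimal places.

The Beta prior is conjugate to a Binomial/Bernoulli likelihood; the update adds successes to α and failures to β.
Posterior: Beta(α+k, β+n−k) = Beta(11.6+28, 9.5+21) = Beta(39.6, 30.5).
For a single future Bernoulli trial, P(success | data) = α/(α+β) = 0.5649.

0.5649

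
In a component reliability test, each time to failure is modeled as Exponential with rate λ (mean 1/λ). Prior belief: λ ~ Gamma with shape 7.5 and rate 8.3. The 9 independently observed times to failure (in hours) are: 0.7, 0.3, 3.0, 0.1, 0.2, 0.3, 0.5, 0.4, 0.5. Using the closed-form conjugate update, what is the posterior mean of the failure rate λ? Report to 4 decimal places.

With a Gamma(shape α, rate β) prior on the exponential rate λ, the posterior after n observations with total T = Σxᵢ is Gamma(α+n, β+T).
Sum of observations T = 6.0 hours; n = 9.
Posterior: Gamma(7.5+9, 8.3+6.0) = Gamma(16.5, 14.3).
Posterior mean of λ = α/β = 16.5/14.3 = 1.1538.

1.1538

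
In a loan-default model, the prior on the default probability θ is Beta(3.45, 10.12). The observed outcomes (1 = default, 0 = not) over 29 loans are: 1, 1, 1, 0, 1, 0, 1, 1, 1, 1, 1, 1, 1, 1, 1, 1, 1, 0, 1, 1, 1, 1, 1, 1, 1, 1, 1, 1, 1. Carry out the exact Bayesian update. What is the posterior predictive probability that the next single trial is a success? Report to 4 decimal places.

The Beta prior is conjugate to a Binomial/Bernoulli likelihood; the update adds successes to α and failures to β.
Posterior: Beta(α+k, β+n−k) = Beta(3.45+26, 10.12+3) = Beta(29.45, 13.12).
For a single future Bernoulli trial, P(success | data) = α/(α+β) = 0.6918.

0.6918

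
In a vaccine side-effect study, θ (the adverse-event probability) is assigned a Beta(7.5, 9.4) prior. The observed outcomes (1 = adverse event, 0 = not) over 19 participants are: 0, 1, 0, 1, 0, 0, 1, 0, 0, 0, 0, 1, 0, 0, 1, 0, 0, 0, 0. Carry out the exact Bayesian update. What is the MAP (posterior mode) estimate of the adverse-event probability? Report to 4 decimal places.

The Beta prior is conjugate to a Binomial/Bernoulli likelihood; the update adds successes to α and failures to β.
Posterior: Beta(α+k, β+n−k) = Beta(7.5+5, 9.4+14) = Beta(12.5, 23.4).
Mode of Beta(a,b) for a,b>1 is (a−1)/(a+b−2) = 11.5/33.9 = 0.3392.

0.3392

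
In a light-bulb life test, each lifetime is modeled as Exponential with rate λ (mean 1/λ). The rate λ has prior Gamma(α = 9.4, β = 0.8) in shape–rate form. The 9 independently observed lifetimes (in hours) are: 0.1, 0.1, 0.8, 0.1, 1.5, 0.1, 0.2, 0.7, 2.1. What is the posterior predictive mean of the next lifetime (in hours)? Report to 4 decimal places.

With a Gamma(shape α, rate β) prior on the exponential rate λ, the posterior after n observations with total T = Σxᵢ is Gamma(α+n, β+T).
Sum of observations T = 5.7 hours; n = 9.
Posterior: Gamma(9.4+9, 0.8+5.7) = Gamma(18.4, 6.5).
The predictive distribution for the next observation is Lomax; its mean is β/(α−1) = 6.5/17.4 = 0.3736.

0.3736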